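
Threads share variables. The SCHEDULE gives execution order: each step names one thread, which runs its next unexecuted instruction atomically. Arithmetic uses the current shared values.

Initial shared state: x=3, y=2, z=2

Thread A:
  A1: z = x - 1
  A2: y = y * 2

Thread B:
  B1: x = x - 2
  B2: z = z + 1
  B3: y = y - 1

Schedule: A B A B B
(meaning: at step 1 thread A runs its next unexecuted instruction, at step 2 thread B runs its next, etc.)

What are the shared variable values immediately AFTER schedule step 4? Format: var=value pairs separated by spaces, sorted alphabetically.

Answer: x=1 y=4 z=3

Derivation:
Step 1: thread A executes A1 (z = x - 1). Shared: x=3 y=2 z=2. PCs: A@1 B@0
Step 2: thread B executes B1 (x = x - 2). Shared: x=1 y=2 z=2. PCs: A@1 B@1
Step 3: thread A executes A2 (y = y * 2). Shared: x=1 y=4 z=2. PCs: A@2 B@1
Step 4: thread B executes B2 (z = z + 1). Shared: x=1 y=4 z=3. PCs: A@2 B@2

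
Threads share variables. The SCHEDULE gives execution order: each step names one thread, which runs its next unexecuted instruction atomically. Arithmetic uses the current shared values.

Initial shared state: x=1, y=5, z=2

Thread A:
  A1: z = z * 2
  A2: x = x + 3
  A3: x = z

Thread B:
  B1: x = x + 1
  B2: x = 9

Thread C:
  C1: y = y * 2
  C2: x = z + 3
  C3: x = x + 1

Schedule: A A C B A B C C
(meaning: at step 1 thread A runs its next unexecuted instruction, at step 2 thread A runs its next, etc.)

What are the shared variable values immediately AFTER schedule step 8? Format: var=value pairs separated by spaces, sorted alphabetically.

Step 1: thread A executes A1 (z = z * 2). Shared: x=1 y=5 z=4. PCs: A@1 B@0 C@0
Step 2: thread A executes A2 (x = x + 3). Shared: x=4 y=5 z=4. PCs: A@2 B@0 C@0
Step 3: thread C executes C1 (y = y * 2). Shared: x=4 y=10 z=4. PCs: A@2 B@0 C@1
Step 4: thread B executes B1 (x = x + 1). Shared: x=5 y=10 z=4. PCs: A@2 B@1 C@1
Step 5: thread A executes A3 (x = z). Shared: x=4 y=10 z=4. PCs: A@3 B@1 C@1
Step 6: thread B executes B2 (x = 9). Shared: x=9 y=10 z=4. PCs: A@3 B@2 C@1
Step 7: thread C executes C2 (x = z + 3). Shared: x=7 y=10 z=4. PCs: A@3 B@2 C@2
Step 8: thread C executes C3 (x = x + 1). Shared: x=8 y=10 z=4. PCs: A@3 B@2 C@3

Answer: x=8 y=10 z=4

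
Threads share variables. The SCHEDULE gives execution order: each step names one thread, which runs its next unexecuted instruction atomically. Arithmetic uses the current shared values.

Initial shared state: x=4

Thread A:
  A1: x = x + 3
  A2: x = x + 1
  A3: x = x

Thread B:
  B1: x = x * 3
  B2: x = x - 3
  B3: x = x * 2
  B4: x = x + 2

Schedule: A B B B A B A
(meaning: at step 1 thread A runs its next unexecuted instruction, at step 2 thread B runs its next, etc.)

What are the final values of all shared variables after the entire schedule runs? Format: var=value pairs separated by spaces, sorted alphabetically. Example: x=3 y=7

Step 1: thread A executes A1 (x = x + 3). Shared: x=7. PCs: A@1 B@0
Step 2: thread B executes B1 (x = x * 3). Shared: x=21. PCs: A@1 B@1
Step 3: thread B executes B2 (x = x - 3). Shared: x=18. PCs: A@1 B@2
Step 4: thread B executes B3 (x = x * 2). Shared: x=36. PCs: A@1 B@3
Step 5: thread A executes A2 (x = x + 1). Shared: x=37. PCs: A@2 B@3
Step 6: thread B executes B4 (x = x + 2). Shared: x=39. PCs: A@2 B@4
Step 7: thread A executes A3 (x = x). Shared: x=39. PCs: A@3 B@4

Answer: x=39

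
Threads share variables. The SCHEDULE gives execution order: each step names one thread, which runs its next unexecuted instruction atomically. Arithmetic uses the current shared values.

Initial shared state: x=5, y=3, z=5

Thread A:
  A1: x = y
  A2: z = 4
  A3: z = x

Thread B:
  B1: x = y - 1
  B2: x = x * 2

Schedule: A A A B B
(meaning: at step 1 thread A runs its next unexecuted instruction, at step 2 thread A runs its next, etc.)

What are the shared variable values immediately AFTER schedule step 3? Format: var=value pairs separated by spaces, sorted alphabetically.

Answer: x=3 y=3 z=3

Derivation:
Step 1: thread A executes A1 (x = y). Shared: x=3 y=3 z=5. PCs: A@1 B@0
Step 2: thread A executes A2 (z = 4). Shared: x=3 y=3 z=4. PCs: A@2 B@0
Step 3: thread A executes A3 (z = x). Shared: x=3 y=3 z=3. PCs: A@3 B@0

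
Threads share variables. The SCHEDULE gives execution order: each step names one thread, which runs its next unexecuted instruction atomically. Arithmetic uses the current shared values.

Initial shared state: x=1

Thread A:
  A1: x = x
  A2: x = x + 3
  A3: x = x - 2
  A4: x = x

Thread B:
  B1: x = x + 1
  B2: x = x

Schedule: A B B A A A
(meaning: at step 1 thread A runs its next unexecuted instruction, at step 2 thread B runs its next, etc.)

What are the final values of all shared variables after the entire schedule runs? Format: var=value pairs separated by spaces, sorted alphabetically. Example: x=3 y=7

Answer: x=3

Derivation:
Step 1: thread A executes A1 (x = x). Shared: x=1. PCs: A@1 B@0
Step 2: thread B executes B1 (x = x + 1). Shared: x=2. PCs: A@1 B@1
Step 3: thread B executes B2 (x = x). Shared: x=2. PCs: A@1 B@2
Step 4: thread A executes A2 (x = x + 3). Shared: x=5. PCs: A@2 B@2
Step 5: thread A executes A3 (x = x - 2). Shared: x=3. PCs: A@3 B@2
Step 6: thread A executes A4 (x = x). Shared: x=3. PCs: A@4 B@2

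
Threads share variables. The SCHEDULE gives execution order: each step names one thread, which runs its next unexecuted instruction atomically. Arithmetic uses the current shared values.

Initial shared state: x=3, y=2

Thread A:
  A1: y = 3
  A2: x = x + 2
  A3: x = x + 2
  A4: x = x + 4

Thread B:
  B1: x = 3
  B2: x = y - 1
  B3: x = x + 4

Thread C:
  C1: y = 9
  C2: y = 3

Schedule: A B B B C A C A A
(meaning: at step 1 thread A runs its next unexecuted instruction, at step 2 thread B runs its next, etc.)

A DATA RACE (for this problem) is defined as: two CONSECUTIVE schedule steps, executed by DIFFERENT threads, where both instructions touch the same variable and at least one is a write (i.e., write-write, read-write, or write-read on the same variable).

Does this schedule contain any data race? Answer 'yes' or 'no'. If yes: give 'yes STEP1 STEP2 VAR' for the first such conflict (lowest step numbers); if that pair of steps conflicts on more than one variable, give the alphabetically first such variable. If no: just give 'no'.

Answer: no

Derivation:
Steps 1,2: A(r=-,w=y) vs B(r=-,w=x). No conflict.
Steps 2,3: same thread (B). No race.
Steps 3,4: same thread (B). No race.
Steps 4,5: B(r=x,w=x) vs C(r=-,w=y). No conflict.
Steps 5,6: C(r=-,w=y) vs A(r=x,w=x). No conflict.
Steps 6,7: A(r=x,w=x) vs C(r=-,w=y). No conflict.
Steps 7,8: C(r=-,w=y) vs A(r=x,w=x). No conflict.
Steps 8,9: same thread (A). No race.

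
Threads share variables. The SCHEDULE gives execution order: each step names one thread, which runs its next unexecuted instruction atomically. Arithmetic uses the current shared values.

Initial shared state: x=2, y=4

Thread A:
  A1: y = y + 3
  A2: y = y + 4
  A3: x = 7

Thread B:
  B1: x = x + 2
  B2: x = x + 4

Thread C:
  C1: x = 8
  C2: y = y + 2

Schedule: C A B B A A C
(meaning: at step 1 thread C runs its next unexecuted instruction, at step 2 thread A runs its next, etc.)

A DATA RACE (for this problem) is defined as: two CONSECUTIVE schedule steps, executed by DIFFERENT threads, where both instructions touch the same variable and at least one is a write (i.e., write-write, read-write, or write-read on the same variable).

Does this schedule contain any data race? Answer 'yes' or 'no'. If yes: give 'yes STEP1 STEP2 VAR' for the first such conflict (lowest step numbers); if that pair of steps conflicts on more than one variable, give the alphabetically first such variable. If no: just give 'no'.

Answer: no

Derivation:
Steps 1,2: C(r=-,w=x) vs A(r=y,w=y). No conflict.
Steps 2,3: A(r=y,w=y) vs B(r=x,w=x). No conflict.
Steps 3,4: same thread (B). No race.
Steps 4,5: B(r=x,w=x) vs A(r=y,w=y). No conflict.
Steps 5,6: same thread (A). No race.
Steps 6,7: A(r=-,w=x) vs C(r=y,w=y). No conflict.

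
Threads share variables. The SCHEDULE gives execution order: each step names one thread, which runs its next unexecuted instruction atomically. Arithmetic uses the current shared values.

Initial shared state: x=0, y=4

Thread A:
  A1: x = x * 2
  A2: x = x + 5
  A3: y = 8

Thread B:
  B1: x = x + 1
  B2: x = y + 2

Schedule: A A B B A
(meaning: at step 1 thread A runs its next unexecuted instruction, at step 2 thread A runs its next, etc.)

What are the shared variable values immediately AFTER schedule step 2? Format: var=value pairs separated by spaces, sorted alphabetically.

Answer: x=5 y=4

Derivation:
Step 1: thread A executes A1 (x = x * 2). Shared: x=0 y=4. PCs: A@1 B@0
Step 2: thread A executes A2 (x = x + 5). Shared: x=5 y=4. PCs: A@2 B@0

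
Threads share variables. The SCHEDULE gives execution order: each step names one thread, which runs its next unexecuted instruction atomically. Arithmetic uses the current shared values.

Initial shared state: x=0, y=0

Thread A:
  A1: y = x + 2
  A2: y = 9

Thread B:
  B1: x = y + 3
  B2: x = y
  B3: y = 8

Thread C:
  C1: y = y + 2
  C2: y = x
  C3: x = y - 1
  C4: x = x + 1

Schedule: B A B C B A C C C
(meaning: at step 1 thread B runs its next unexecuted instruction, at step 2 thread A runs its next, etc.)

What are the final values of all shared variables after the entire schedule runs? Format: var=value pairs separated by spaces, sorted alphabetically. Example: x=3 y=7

Answer: x=5 y=5

Derivation:
Step 1: thread B executes B1 (x = y + 3). Shared: x=3 y=0. PCs: A@0 B@1 C@0
Step 2: thread A executes A1 (y = x + 2). Shared: x=3 y=5. PCs: A@1 B@1 C@0
Step 3: thread B executes B2 (x = y). Shared: x=5 y=5. PCs: A@1 B@2 C@0
Step 4: thread C executes C1 (y = y + 2). Shared: x=5 y=7. PCs: A@1 B@2 C@1
Step 5: thread B executes B3 (y = 8). Shared: x=5 y=8. PCs: A@1 B@3 C@1
Step 6: thread A executes A2 (y = 9). Shared: x=5 y=9. PCs: A@2 B@3 C@1
Step 7: thread C executes C2 (y = x). Shared: x=5 y=5. PCs: A@2 B@3 C@2
Step 8: thread C executes C3 (x = y - 1). Shared: x=4 y=5. PCs: A@2 B@3 C@3
Step 9: thread C executes C4 (x = x + 1). Shared: x=5 y=5. PCs: A@2 B@3 C@4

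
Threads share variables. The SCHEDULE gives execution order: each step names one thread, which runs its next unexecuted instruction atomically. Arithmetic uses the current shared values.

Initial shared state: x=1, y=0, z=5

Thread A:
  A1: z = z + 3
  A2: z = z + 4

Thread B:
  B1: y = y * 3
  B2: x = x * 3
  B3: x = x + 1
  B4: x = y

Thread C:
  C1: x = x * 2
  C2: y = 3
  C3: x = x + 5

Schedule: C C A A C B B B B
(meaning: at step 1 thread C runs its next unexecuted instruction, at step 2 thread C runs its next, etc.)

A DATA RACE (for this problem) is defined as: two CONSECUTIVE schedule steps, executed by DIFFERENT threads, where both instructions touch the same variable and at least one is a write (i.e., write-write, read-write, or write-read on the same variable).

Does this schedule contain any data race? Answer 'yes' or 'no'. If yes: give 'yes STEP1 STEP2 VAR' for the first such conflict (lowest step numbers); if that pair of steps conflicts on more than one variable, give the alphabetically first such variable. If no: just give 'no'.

Steps 1,2: same thread (C). No race.
Steps 2,3: C(r=-,w=y) vs A(r=z,w=z). No conflict.
Steps 3,4: same thread (A). No race.
Steps 4,5: A(r=z,w=z) vs C(r=x,w=x). No conflict.
Steps 5,6: C(r=x,w=x) vs B(r=y,w=y). No conflict.
Steps 6,7: same thread (B). No race.
Steps 7,8: same thread (B). No race.
Steps 8,9: same thread (B). No race.

Answer: no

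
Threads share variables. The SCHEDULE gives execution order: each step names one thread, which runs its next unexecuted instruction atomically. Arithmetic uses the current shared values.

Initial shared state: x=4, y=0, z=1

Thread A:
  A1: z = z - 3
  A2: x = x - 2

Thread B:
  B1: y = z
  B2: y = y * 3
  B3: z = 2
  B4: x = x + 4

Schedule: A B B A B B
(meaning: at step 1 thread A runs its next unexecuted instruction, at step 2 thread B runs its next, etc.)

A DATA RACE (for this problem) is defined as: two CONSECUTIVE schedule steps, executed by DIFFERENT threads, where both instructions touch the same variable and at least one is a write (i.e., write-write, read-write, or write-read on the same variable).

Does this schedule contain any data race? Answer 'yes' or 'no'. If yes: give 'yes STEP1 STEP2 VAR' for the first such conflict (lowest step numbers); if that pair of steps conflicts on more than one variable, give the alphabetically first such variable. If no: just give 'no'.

Answer: yes 1 2 z

Derivation:
Steps 1,2: A(z = z - 3) vs B(y = z). RACE on z (W-R).
Steps 2,3: same thread (B). No race.
Steps 3,4: B(r=y,w=y) vs A(r=x,w=x). No conflict.
Steps 4,5: A(r=x,w=x) vs B(r=-,w=z). No conflict.
Steps 5,6: same thread (B). No race.
First conflict at steps 1,2.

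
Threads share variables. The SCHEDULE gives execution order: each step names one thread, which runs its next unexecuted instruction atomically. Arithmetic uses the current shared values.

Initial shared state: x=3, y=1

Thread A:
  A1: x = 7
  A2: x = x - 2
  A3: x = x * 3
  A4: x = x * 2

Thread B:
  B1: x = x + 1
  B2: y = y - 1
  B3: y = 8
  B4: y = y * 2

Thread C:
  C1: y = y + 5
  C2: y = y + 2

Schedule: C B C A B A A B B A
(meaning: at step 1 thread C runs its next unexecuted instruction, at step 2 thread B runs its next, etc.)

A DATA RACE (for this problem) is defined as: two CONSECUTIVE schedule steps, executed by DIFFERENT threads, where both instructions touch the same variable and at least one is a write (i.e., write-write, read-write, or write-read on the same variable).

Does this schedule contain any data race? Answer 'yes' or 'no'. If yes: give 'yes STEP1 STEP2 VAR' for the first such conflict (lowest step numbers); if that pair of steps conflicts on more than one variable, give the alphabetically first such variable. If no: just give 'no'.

Answer: no

Derivation:
Steps 1,2: C(r=y,w=y) vs B(r=x,w=x). No conflict.
Steps 2,3: B(r=x,w=x) vs C(r=y,w=y). No conflict.
Steps 3,4: C(r=y,w=y) vs A(r=-,w=x). No conflict.
Steps 4,5: A(r=-,w=x) vs B(r=y,w=y). No conflict.
Steps 5,6: B(r=y,w=y) vs A(r=x,w=x). No conflict.
Steps 6,7: same thread (A). No race.
Steps 7,8: A(r=x,w=x) vs B(r=-,w=y). No conflict.
Steps 8,9: same thread (B). No race.
Steps 9,10: B(r=y,w=y) vs A(r=x,w=x). No conflict.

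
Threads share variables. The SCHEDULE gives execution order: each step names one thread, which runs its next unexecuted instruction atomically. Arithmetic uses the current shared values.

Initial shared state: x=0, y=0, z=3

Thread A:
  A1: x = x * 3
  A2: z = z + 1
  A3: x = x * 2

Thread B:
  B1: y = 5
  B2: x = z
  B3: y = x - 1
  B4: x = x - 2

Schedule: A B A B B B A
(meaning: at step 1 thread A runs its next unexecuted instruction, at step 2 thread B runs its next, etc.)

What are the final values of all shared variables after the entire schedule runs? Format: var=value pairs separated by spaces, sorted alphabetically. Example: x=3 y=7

Step 1: thread A executes A1 (x = x * 3). Shared: x=0 y=0 z=3. PCs: A@1 B@0
Step 2: thread B executes B1 (y = 5). Shared: x=0 y=5 z=3. PCs: A@1 B@1
Step 3: thread A executes A2 (z = z + 1). Shared: x=0 y=5 z=4. PCs: A@2 B@1
Step 4: thread B executes B2 (x = z). Shared: x=4 y=5 z=4. PCs: A@2 B@2
Step 5: thread B executes B3 (y = x - 1). Shared: x=4 y=3 z=4. PCs: A@2 B@3
Step 6: thread B executes B4 (x = x - 2). Shared: x=2 y=3 z=4. PCs: A@2 B@4
Step 7: thread A executes A3 (x = x * 2). Shared: x=4 y=3 z=4. PCs: A@3 B@4

Answer: x=4 y=3 z=4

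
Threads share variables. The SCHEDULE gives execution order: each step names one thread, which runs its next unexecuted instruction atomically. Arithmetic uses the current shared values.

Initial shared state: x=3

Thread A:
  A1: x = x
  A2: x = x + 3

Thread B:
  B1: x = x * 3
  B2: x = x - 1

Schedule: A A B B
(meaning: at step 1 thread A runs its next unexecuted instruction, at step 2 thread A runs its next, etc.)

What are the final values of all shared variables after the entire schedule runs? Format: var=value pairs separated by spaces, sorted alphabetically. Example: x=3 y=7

Answer: x=17

Derivation:
Step 1: thread A executes A1 (x = x). Shared: x=3. PCs: A@1 B@0
Step 2: thread A executes A2 (x = x + 3). Shared: x=6. PCs: A@2 B@0
Step 3: thread B executes B1 (x = x * 3). Shared: x=18. PCs: A@2 B@1
Step 4: thread B executes B2 (x = x - 1). Shared: x=17. PCs: A@2 B@2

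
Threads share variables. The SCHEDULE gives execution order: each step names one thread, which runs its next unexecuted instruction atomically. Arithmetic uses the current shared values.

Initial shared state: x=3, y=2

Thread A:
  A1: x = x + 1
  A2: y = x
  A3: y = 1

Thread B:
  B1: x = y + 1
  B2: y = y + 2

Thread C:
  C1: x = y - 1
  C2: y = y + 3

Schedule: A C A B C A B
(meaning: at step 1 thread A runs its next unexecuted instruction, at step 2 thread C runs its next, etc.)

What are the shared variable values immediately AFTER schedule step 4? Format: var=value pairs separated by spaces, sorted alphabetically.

Step 1: thread A executes A1 (x = x + 1). Shared: x=4 y=2. PCs: A@1 B@0 C@0
Step 2: thread C executes C1 (x = y - 1). Shared: x=1 y=2. PCs: A@1 B@0 C@1
Step 3: thread A executes A2 (y = x). Shared: x=1 y=1. PCs: A@2 B@0 C@1
Step 4: thread B executes B1 (x = y + 1). Shared: x=2 y=1. PCs: A@2 B@1 C@1

Answer: x=2 y=1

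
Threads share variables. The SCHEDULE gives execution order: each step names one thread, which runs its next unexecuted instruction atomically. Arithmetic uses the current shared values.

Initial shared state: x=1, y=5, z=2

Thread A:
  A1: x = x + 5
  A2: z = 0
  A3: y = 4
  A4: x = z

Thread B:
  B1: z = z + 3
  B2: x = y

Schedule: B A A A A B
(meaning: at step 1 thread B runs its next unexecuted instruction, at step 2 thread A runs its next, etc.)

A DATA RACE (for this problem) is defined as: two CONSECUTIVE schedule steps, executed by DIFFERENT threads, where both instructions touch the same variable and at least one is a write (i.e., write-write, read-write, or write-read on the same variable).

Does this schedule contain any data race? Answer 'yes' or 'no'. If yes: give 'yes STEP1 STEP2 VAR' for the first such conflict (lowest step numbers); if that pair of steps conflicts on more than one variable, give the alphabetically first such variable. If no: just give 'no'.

Steps 1,2: B(r=z,w=z) vs A(r=x,w=x). No conflict.
Steps 2,3: same thread (A). No race.
Steps 3,4: same thread (A). No race.
Steps 4,5: same thread (A). No race.
Steps 5,6: A(x = z) vs B(x = y). RACE on x (W-W).
First conflict at steps 5,6.

Answer: yes 5 6 x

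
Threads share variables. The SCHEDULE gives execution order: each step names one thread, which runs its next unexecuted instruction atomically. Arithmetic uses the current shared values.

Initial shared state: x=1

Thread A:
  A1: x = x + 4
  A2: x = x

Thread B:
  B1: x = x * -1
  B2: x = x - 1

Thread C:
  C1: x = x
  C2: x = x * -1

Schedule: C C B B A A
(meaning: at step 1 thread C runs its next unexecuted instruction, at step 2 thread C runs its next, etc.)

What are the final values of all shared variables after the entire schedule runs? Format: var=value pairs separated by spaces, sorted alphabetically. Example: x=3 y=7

Step 1: thread C executes C1 (x = x). Shared: x=1. PCs: A@0 B@0 C@1
Step 2: thread C executes C2 (x = x * -1). Shared: x=-1. PCs: A@0 B@0 C@2
Step 3: thread B executes B1 (x = x * -1). Shared: x=1. PCs: A@0 B@1 C@2
Step 4: thread B executes B2 (x = x - 1). Shared: x=0. PCs: A@0 B@2 C@2
Step 5: thread A executes A1 (x = x + 4). Shared: x=4. PCs: A@1 B@2 C@2
Step 6: thread A executes A2 (x = x). Shared: x=4. PCs: A@2 B@2 C@2

Answer: x=4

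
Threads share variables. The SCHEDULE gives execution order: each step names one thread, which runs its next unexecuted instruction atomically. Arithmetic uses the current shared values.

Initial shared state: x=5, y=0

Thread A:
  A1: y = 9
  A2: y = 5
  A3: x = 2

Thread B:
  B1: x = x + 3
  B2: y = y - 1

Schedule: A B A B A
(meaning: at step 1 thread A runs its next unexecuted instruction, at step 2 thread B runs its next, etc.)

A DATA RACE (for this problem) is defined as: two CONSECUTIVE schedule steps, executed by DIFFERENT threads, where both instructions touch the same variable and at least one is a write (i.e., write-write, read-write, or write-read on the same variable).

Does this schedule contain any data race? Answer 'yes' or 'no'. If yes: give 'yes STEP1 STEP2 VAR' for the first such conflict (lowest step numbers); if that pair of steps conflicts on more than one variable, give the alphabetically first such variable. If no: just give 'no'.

Answer: yes 3 4 y

Derivation:
Steps 1,2: A(r=-,w=y) vs B(r=x,w=x). No conflict.
Steps 2,3: B(r=x,w=x) vs A(r=-,w=y). No conflict.
Steps 3,4: A(y = 5) vs B(y = y - 1). RACE on y (W-W).
Steps 4,5: B(r=y,w=y) vs A(r=-,w=x). No conflict.
First conflict at steps 3,4.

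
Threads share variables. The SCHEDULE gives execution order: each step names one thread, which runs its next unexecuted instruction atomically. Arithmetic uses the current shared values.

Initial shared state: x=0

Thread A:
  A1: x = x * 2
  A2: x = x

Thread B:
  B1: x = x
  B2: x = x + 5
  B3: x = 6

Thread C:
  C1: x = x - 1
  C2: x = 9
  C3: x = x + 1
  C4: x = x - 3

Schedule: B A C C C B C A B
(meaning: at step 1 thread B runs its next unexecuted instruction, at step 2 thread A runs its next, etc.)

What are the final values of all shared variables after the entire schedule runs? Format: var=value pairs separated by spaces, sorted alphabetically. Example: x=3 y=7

Step 1: thread B executes B1 (x = x). Shared: x=0. PCs: A@0 B@1 C@0
Step 2: thread A executes A1 (x = x * 2). Shared: x=0. PCs: A@1 B@1 C@0
Step 3: thread C executes C1 (x = x - 1). Shared: x=-1. PCs: A@1 B@1 C@1
Step 4: thread C executes C2 (x = 9). Shared: x=9. PCs: A@1 B@1 C@2
Step 5: thread C executes C3 (x = x + 1). Shared: x=10. PCs: A@1 B@1 C@3
Step 6: thread B executes B2 (x = x + 5). Shared: x=15. PCs: A@1 B@2 C@3
Step 7: thread C executes C4 (x = x - 3). Shared: x=12. PCs: A@1 B@2 C@4
Step 8: thread A executes A2 (x = x). Shared: x=12. PCs: A@2 B@2 C@4
Step 9: thread B executes B3 (x = 6). Shared: x=6. PCs: A@2 B@3 C@4

Answer: x=6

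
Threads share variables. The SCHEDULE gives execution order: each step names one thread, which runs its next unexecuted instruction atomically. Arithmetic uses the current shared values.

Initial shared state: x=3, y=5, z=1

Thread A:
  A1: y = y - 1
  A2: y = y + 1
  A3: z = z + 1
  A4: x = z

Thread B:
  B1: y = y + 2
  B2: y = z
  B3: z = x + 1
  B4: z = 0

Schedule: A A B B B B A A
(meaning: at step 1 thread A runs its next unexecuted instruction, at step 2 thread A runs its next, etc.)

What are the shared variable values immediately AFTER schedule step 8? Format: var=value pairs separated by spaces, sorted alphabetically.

Step 1: thread A executes A1 (y = y - 1). Shared: x=3 y=4 z=1. PCs: A@1 B@0
Step 2: thread A executes A2 (y = y + 1). Shared: x=3 y=5 z=1. PCs: A@2 B@0
Step 3: thread B executes B1 (y = y + 2). Shared: x=3 y=7 z=1. PCs: A@2 B@1
Step 4: thread B executes B2 (y = z). Shared: x=3 y=1 z=1. PCs: A@2 B@2
Step 5: thread B executes B3 (z = x + 1). Shared: x=3 y=1 z=4. PCs: A@2 B@3
Step 6: thread B executes B4 (z = 0). Shared: x=3 y=1 z=0. PCs: A@2 B@4
Step 7: thread A executes A3 (z = z + 1). Shared: x=3 y=1 z=1. PCs: A@3 B@4
Step 8: thread A executes A4 (x = z). Shared: x=1 y=1 z=1. PCs: A@4 B@4

Answer: x=1 y=1 z=1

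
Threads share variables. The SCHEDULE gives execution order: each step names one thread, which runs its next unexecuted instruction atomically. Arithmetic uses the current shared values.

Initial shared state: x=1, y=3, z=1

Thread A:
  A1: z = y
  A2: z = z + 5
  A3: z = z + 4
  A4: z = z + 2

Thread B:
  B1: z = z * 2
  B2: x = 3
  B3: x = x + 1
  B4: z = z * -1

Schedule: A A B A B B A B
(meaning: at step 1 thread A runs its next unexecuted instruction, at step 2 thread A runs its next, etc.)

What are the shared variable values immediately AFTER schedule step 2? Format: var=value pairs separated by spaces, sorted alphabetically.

Step 1: thread A executes A1 (z = y). Shared: x=1 y=3 z=3. PCs: A@1 B@0
Step 2: thread A executes A2 (z = z + 5). Shared: x=1 y=3 z=8. PCs: A@2 B@0

Answer: x=1 y=3 z=8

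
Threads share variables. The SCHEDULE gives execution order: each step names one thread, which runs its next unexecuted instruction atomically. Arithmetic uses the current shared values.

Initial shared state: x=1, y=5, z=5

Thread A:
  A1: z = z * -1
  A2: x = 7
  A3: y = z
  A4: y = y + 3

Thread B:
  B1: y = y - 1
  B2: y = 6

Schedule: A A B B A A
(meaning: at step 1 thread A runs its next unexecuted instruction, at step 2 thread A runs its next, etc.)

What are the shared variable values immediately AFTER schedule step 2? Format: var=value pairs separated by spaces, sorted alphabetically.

Answer: x=7 y=5 z=-5

Derivation:
Step 1: thread A executes A1 (z = z * -1). Shared: x=1 y=5 z=-5. PCs: A@1 B@0
Step 2: thread A executes A2 (x = 7). Shared: x=7 y=5 z=-5. PCs: A@2 B@0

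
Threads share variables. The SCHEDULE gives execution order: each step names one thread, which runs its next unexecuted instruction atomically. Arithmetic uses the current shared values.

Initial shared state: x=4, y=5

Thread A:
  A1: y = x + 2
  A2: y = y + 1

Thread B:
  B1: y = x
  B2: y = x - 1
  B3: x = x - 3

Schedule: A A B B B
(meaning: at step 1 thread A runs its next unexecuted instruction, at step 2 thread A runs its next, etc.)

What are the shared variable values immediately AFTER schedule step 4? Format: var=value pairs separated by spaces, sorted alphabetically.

Step 1: thread A executes A1 (y = x + 2). Shared: x=4 y=6. PCs: A@1 B@0
Step 2: thread A executes A2 (y = y + 1). Shared: x=4 y=7. PCs: A@2 B@0
Step 3: thread B executes B1 (y = x). Shared: x=4 y=4. PCs: A@2 B@1
Step 4: thread B executes B2 (y = x - 1). Shared: x=4 y=3. PCs: A@2 B@2

Answer: x=4 y=3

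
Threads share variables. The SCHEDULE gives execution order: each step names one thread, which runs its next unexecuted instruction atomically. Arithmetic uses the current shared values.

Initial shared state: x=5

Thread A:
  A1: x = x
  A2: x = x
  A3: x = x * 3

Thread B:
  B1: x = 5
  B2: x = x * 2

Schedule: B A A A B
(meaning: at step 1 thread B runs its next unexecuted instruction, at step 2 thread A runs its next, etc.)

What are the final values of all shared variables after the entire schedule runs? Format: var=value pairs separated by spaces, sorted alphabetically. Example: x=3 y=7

Step 1: thread B executes B1 (x = 5). Shared: x=5. PCs: A@0 B@1
Step 2: thread A executes A1 (x = x). Shared: x=5. PCs: A@1 B@1
Step 3: thread A executes A2 (x = x). Shared: x=5. PCs: A@2 B@1
Step 4: thread A executes A3 (x = x * 3). Shared: x=15. PCs: A@3 B@1
Step 5: thread B executes B2 (x = x * 2). Shared: x=30. PCs: A@3 B@2

Answer: x=30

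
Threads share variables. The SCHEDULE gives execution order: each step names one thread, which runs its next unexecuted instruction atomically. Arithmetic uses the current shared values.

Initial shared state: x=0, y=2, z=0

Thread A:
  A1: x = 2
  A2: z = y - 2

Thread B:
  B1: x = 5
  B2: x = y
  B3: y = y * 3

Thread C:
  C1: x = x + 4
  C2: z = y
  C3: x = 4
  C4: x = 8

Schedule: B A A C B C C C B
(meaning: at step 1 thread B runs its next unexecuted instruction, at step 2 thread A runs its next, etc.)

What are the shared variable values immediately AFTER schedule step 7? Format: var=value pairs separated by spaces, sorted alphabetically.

Step 1: thread B executes B1 (x = 5). Shared: x=5 y=2 z=0. PCs: A@0 B@1 C@0
Step 2: thread A executes A1 (x = 2). Shared: x=2 y=2 z=0. PCs: A@1 B@1 C@0
Step 3: thread A executes A2 (z = y - 2). Shared: x=2 y=2 z=0. PCs: A@2 B@1 C@0
Step 4: thread C executes C1 (x = x + 4). Shared: x=6 y=2 z=0. PCs: A@2 B@1 C@1
Step 5: thread B executes B2 (x = y). Shared: x=2 y=2 z=0. PCs: A@2 B@2 C@1
Step 6: thread C executes C2 (z = y). Shared: x=2 y=2 z=2. PCs: A@2 B@2 C@2
Step 7: thread C executes C3 (x = 4). Shared: x=4 y=2 z=2. PCs: A@2 B@2 C@3

Answer: x=4 y=2 z=2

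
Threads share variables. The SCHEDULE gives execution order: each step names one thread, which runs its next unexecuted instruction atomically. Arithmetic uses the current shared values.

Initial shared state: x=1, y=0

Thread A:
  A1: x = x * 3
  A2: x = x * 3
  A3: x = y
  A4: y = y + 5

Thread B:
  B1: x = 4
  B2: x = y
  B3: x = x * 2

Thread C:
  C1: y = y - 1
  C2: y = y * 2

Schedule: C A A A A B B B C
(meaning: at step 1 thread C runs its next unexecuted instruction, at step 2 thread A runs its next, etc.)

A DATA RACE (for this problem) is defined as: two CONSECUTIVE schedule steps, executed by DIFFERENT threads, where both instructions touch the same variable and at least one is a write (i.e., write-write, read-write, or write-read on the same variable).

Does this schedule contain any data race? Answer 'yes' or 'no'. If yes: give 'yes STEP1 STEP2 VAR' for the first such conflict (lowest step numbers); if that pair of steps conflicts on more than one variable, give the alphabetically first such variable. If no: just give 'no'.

Steps 1,2: C(r=y,w=y) vs A(r=x,w=x). No conflict.
Steps 2,3: same thread (A). No race.
Steps 3,4: same thread (A). No race.
Steps 4,5: same thread (A). No race.
Steps 5,6: A(r=y,w=y) vs B(r=-,w=x). No conflict.
Steps 6,7: same thread (B). No race.
Steps 7,8: same thread (B). No race.
Steps 8,9: B(r=x,w=x) vs C(r=y,w=y). No conflict.

Answer: no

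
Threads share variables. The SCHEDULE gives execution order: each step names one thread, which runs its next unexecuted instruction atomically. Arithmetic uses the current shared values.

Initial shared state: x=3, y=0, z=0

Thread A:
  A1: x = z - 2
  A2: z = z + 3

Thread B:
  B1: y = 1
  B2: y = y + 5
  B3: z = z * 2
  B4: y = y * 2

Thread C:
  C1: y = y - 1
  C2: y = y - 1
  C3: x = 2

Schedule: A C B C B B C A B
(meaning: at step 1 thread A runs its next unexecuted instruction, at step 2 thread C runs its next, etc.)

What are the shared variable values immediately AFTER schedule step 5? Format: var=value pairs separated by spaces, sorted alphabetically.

Step 1: thread A executes A1 (x = z - 2). Shared: x=-2 y=0 z=0. PCs: A@1 B@0 C@0
Step 2: thread C executes C1 (y = y - 1). Shared: x=-2 y=-1 z=0. PCs: A@1 B@0 C@1
Step 3: thread B executes B1 (y = 1). Shared: x=-2 y=1 z=0. PCs: A@1 B@1 C@1
Step 4: thread C executes C2 (y = y - 1). Shared: x=-2 y=0 z=0. PCs: A@1 B@1 C@2
Step 5: thread B executes B2 (y = y + 5). Shared: x=-2 y=5 z=0. PCs: A@1 B@2 C@2

Answer: x=-2 y=5 z=0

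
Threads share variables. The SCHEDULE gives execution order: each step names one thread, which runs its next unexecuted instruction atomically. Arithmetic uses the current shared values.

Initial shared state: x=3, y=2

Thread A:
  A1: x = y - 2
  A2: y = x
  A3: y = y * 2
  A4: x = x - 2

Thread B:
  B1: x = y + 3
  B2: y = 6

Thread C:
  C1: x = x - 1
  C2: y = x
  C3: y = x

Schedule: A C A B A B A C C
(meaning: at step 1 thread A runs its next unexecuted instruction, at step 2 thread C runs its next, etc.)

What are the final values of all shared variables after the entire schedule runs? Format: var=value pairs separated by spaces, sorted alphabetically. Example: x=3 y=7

Step 1: thread A executes A1 (x = y - 2). Shared: x=0 y=2. PCs: A@1 B@0 C@0
Step 2: thread C executes C1 (x = x - 1). Shared: x=-1 y=2. PCs: A@1 B@0 C@1
Step 3: thread A executes A2 (y = x). Shared: x=-1 y=-1. PCs: A@2 B@0 C@1
Step 4: thread B executes B1 (x = y + 3). Shared: x=2 y=-1. PCs: A@2 B@1 C@1
Step 5: thread A executes A3 (y = y * 2). Shared: x=2 y=-2. PCs: A@3 B@1 C@1
Step 6: thread B executes B2 (y = 6). Shared: x=2 y=6. PCs: A@3 B@2 C@1
Step 7: thread A executes A4 (x = x - 2). Shared: x=0 y=6. PCs: A@4 B@2 C@1
Step 8: thread C executes C2 (y = x). Shared: x=0 y=0. PCs: A@4 B@2 C@2
Step 9: thread C executes C3 (y = x). Shared: x=0 y=0. PCs: A@4 B@2 C@3

Answer: x=0 y=0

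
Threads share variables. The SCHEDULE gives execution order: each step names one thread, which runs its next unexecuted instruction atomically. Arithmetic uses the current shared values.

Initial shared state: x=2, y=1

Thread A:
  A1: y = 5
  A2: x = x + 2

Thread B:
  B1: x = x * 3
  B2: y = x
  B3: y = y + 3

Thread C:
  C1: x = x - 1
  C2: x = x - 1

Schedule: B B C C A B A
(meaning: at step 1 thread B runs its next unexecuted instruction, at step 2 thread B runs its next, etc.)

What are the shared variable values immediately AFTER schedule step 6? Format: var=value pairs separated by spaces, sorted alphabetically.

Step 1: thread B executes B1 (x = x * 3). Shared: x=6 y=1. PCs: A@0 B@1 C@0
Step 2: thread B executes B2 (y = x). Shared: x=6 y=6. PCs: A@0 B@2 C@0
Step 3: thread C executes C1 (x = x - 1). Shared: x=5 y=6. PCs: A@0 B@2 C@1
Step 4: thread C executes C2 (x = x - 1). Shared: x=4 y=6. PCs: A@0 B@2 C@2
Step 5: thread A executes A1 (y = 5). Shared: x=4 y=5. PCs: A@1 B@2 C@2
Step 6: thread B executes B3 (y = y + 3). Shared: x=4 y=8. PCs: A@1 B@3 C@2

Answer: x=4 y=8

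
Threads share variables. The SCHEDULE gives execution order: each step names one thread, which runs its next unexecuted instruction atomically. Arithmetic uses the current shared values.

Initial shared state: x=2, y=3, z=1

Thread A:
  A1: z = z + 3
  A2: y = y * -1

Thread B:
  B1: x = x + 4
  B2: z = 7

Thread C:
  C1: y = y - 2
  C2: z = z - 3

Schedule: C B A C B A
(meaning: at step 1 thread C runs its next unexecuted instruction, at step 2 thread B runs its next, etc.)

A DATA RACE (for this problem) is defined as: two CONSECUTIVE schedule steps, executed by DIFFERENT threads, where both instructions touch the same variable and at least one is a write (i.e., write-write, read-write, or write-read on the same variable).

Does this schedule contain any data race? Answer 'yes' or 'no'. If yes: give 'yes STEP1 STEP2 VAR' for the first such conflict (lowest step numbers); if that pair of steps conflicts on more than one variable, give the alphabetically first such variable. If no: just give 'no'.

Answer: yes 3 4 z

Derivation:
Steps 1,2: C(r=y,w=y) vs B(r=x,w=x). No conflict.
Steps 2,3: B(r=x,w=x) vs A(r=z,w=z). No conflict.
Steps 3,4: A(z = z + 3) vs C(z = z - 3). RACE on z (W-W).
Steps 4,5: C(z = z - 3) vs B(z = 7). RACE on z (W-W).
Steps 5,6: B(r=-,w=z) vs A(r=y,w=y). No conflict.
First conflict at steps 3,4.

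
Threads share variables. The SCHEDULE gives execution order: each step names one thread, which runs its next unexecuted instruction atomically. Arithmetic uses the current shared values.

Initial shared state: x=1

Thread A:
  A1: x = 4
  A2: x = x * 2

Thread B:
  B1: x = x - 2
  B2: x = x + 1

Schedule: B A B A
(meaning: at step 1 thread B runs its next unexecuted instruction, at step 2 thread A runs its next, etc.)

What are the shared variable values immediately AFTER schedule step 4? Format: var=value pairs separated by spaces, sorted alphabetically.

Step 1: thread B executes B1 (x = x - 2). Shared: x=-1. PCs: A@0 B@1
Step 2: thread A executes A1 (x = 4). Shared: x=4. PCs: A@1 B@1
Step 3: thread B executes B2 (x = x + 1). Shared: x=5. PCs: A@1 B@2
Step 4: thread A executes A2 (x = x * 2). Shared: x=10. PCs: A@2 B@2

Answer: x=10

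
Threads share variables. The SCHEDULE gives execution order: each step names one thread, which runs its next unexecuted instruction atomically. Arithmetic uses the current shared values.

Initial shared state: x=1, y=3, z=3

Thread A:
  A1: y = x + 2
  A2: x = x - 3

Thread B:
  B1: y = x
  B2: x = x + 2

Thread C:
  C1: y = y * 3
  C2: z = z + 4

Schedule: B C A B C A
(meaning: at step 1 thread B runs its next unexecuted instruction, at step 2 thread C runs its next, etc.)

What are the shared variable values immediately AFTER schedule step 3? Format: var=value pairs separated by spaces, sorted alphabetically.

Answer: x=1 y=3 z=3

Derivation:
Step 1: thread B executes B1 (y = x). Shared: x=1 y=1 z=3. PCs: A@0 B@1 C@0
Step 2: thread C executes C1 (y = y * 3). Shared: x=1 y=3 z=3. PCs: A@0 B@1 C@1
Step 3: thread A executes A1 (y = x + 2). Shared: x=1 y=3 z=3. PCs: A@1 B@1 C@1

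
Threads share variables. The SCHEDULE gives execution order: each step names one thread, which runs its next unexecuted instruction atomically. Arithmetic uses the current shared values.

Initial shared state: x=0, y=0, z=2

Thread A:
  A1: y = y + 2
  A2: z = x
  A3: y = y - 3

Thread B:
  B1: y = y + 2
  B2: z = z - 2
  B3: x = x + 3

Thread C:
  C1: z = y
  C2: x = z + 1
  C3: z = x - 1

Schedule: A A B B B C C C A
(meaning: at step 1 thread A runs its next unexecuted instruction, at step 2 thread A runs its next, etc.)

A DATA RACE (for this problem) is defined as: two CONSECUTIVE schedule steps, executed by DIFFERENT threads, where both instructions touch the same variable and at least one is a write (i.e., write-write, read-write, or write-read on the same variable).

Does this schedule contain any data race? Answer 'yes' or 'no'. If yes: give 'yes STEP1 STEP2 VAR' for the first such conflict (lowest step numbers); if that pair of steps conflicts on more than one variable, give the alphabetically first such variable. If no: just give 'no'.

Answer: no

Derivation:
Steps 1,2: same thread (A). No race.
Steps 2,3: A(r=x,w=z) vs B(r=y,w=y). No conflict.
Steps 3,4: same thread (B). No race.
Steps 4,5: same thread (B). No race.
Steps 5,6: B(r=x,w=x) vs C(r=y,w=z). No conflict.
Steps 6,7: same thread (C). No race.
Steps 7,8: same thread (C). No race.
Steps 8,9: C(r=x,w=z) vs A(r=y,w=y). No conflict.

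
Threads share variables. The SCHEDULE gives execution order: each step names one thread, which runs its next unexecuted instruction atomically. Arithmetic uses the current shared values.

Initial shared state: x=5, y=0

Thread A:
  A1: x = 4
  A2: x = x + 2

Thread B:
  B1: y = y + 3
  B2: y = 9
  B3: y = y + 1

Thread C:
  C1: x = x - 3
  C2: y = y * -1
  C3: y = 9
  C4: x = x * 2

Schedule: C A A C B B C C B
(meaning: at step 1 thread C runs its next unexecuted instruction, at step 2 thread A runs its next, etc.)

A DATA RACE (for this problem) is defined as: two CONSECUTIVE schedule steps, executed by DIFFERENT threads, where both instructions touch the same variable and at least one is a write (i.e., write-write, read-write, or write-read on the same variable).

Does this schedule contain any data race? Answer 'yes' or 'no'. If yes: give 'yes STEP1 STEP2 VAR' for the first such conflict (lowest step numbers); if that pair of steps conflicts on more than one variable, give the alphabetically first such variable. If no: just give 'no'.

Steps 1,2: C(x = x - 3) vs A(x = 4). RACE on x (W-W).
Steps 2,3: same thread (A). No race.
Steps 3,4: A(r=x,w=x) vs C(r=y,w=y). No conflict.
Steps 4,5: C(y = y * -1) vs B(y = y + 3). RACE on y (W-W).
Steps 5,6: same thread (B). No race.
Steps 6,7: B(y = 9) vs C(y = 9). RACE on y (W-W).
Steps 7,8: same thread (C). No race.
Steps 8,9: C(r=x,w=x) vs B(r=y,w=y). No conflict.
First conflict at steps 1,2.

Answer: yes 1 2 x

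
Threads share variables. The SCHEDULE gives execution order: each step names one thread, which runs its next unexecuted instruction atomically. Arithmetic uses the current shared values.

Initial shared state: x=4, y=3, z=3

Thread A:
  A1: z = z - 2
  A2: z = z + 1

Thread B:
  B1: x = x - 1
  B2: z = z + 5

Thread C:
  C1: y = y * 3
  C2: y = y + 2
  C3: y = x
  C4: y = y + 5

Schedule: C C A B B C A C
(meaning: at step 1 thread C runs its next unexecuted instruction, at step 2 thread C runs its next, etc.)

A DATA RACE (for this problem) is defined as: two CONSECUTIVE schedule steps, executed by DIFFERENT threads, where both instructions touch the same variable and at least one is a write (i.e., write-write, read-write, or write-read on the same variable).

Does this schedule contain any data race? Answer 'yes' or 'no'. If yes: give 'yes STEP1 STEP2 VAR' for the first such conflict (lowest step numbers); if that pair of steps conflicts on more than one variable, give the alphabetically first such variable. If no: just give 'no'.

Answer: no

Derivation:
Steps 1,2: same thread (C). No race.
Steps 2,3: C(r=y,w=y) vs A(r=z,w=z). No conflict.
Steps 3,4: A(r=z,w=z) vs B(r=x,w=x). No conflict.
Steps 4,5: same thread (B). No race.
Steps 5,6: B(r=z,w=z) vs C(r=x,w=y). No conflict.
Steps 6,7: C(r=x,w=y) vs A(r=z,w=z). No conflict.
Steps 7,8: A(r=z,w=z) vs C(r=y,w=y). No conflict.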